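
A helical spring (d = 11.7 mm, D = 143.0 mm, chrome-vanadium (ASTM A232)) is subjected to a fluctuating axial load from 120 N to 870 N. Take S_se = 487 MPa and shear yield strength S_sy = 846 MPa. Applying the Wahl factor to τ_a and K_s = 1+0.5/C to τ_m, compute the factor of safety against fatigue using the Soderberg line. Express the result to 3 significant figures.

C = D/d = 143.0/11.7 = 12.2222; K_W = (4C−1)/(4C−4)+0.615/C = 1.1171; K_s = 1+0.5/C = 1.0409
F_a = (F_max−F_min)/2 = 375 N; F_m = (F_max+F_min)/2 = 495 N
τ_a = K_W·8F_aD/(πd³) = 1.1171 × 85.261 = 95.249 MPa
τ_m = K_s·8F_mD/(πd³) = 1.0409 × 112.54 = 117.15 MPa
Soderberg: 1/n_f = τ_a/S_se + τ_m/S_sy = 95.249/487 + 117.15/846 = 0.19558 + 0.13847 = 0.33406
n_f = 1/0.33406 = 2.994

2.99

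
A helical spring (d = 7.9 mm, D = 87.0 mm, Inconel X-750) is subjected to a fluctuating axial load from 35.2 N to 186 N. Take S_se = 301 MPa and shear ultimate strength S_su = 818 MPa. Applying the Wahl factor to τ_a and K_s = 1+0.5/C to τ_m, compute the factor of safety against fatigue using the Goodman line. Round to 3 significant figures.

5.24

C = D/d = 87.0/7.9 = 11.0127; K_W = (4C−1)/(4C−4)+0.615/C = 1.1308; K_s = 1+0.5/C = 1.0454
F_a = (F_max−F_min)/2 = 75.4 N; F_m = (F_max+F_min)/2 = 110.6 N
τ_a = K_W·8F_aD/(πd³) = 1.1308 × 33.88 = 38.31 MPa
τ_m = K_s·8F_mD/(πd³) = 1.0454 × 49.697 = 51.954 MPa
Goodman: 1/n_f = τ_a/S_se + τ_m/S_su = 38.31/301 + 51.954/818 = 0.12728 + 0.06351 = 0.19079
n_f = 1/0.19079 = 5.241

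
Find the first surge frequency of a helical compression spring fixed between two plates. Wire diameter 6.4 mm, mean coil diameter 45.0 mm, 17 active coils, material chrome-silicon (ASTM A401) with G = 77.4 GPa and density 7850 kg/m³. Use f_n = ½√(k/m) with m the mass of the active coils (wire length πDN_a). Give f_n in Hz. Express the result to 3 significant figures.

k = Gd⁴/(8D³N_a) = (77.4×10³)(6.4⁴)/(8·45.0³·17) = 10.478 N/mm = 10478 N/m
Wire length L = πDN_a = π·45.0·17 = 2403.3 mm
m = ρ·(πd²/4)·L = 7850 × 32.17×10⁻⁶ m² × 2.4033 m = 0.60692 kg
f_n = ½√(k/m) = 0.5·√(10478/0.60692) = 0.5·√(17264) = 65.697 Hz

65.7 Hz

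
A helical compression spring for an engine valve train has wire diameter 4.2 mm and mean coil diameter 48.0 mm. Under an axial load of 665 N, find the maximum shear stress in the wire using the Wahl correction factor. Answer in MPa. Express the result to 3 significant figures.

Spring index C = D/d = 48.0/4.2 = 11.4286
K_W = (4C−1)/(4C−4) + 0.615/C = 44.714/41.714 + 0.0538 = 1.1257
τ₀ = 8FD/(πd³) = 8·665·48.0/(π·4.2³) = 255360/232.75 = 1097.1 MPa
τ_max = K·τ₀ = 1.1257 × 1097.1 = 1235.1 MPa

1240 MPa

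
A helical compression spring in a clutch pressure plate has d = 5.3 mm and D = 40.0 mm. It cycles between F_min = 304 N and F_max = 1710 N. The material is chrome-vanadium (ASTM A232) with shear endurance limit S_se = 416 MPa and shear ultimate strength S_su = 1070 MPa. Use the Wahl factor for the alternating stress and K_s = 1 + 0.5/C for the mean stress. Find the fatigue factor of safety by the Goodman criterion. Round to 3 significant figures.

0.483

C = D/d = 40.0/5.3 = 7.5472; K_W = (4C−1)/(4C−4)+0.615/C = 1.1960; K_s = 1+0.5/C = 1.0662
F_a = (F_max−F_min)/2 = 703 N; F_m = (F_max+F_min)/2 = 1007 N
τ_a = K_W·8F_aD/(πd³) = 1.1960 × 480.98 = 575.27 MPa
τ_m = K_s·8F_mD/(πd³) = 1.0662 × 688.97 = 734.62 MPa
Goodman: 1/n_f = τ_a/S_se + τ_m/S_su = 575.27/416 + 734.62/1070 = 1.38287 + 0.68656 = 2.0694
n_f = 1/2.0694 = 0.4832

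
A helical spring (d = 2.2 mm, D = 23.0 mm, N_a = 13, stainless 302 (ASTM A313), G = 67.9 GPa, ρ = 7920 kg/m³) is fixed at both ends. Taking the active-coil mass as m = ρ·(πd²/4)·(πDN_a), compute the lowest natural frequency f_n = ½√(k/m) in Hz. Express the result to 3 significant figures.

105 Hz

k = Gd⁴/(8D³N_a) = (67.9×10³)(2.2⁴)/(8·23.0³·13) = 1.257 N/mm = 1257 N/m
Wire length L = πDN_a = π·23.0·13 = 939.34 mm
m = ρ·(πd²/4)·L = 7920 × 3.8013×10⁻⁶ m² × 0.93934 m = 0.02828 kg
f_n = ½√(k/m) = 0.5·√(1257/0.02828) = 0.5·√(44449) = 105.41 Hz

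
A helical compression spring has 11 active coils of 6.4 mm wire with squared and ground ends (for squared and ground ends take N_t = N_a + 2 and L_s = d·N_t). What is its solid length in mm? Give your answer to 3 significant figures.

squared and ground ends: N_t = N_a + 2 = 11 + 2 = 13
L_s = d·N_t = 6.4 × 13 = 83.2 mm

83.2 mm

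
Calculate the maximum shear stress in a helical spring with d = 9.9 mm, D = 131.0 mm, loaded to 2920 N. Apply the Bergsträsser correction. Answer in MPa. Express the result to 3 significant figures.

1100 MPa

Spring index C = D/d = 131.0/9.9 = 13.2323
K_B = (4C+2)/(4C−3) = 54.929/49.929 = 1.1001
τ₀ = 8FD/(πd³) = 8·2920·131.0/(π·9.9³) = 3.06016e+06/3048.3 = 1003.9 MPa
τ_max = K·τ₀ = 1.1001 × 1003.9 = 1104.4 MPa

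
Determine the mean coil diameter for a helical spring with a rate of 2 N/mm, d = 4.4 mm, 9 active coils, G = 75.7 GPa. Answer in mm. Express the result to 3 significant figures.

58.2 mm

D = (Gd⁴/(8N_a·k))^(1/3) = (75.7×10³·4.4⁴/(8·9·2))^(1/3)
  = (197035)^(1/3) = 58.1900 mm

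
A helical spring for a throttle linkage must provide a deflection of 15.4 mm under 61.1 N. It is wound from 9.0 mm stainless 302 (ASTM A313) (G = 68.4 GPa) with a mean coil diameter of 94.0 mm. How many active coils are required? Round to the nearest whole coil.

Required rate k = F/δ = 61.1/15.4 = 3.9675 N/mm
N_a = Gd⁴/(8D³k) = (68.4×10³ × 9.0⁴)/(8 × 94.0³ × 3.9675)
    = 4.48772e+08 / 2.6363e+07 = 17.02 → 17 coils

17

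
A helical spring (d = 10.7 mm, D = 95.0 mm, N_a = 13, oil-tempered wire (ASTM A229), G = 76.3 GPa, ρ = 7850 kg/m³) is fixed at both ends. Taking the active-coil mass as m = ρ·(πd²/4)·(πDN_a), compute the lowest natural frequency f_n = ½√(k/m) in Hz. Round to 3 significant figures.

32.0 Hz

k = Gd⁴/(8D³N_a) = (76.3×10³)(10.7⁴)/(8·95.0³·13) = 11.216 N/mm = 11216 N/m
Wire length L = πDN_a = π·95.0·13 = 3879.9 mm
m = ρ·(πd²/4)·L = 7850 × 89.92×10⁻⁶ m² × 3.8799 m = 2.7387 kg
f_n = ½√(k/m) = 0.5·√(11216/2.7387) = 0.5·√(4095.5) = 31.998 Hz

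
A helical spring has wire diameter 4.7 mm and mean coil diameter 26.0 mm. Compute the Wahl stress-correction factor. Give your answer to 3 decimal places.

C = D/d = 26.0/4.7 = 5.5319
K_W = (4C−1)/(4C−4) + 0.615/C = 21.128/18.128 + 0.1112 = 1.2767

1.277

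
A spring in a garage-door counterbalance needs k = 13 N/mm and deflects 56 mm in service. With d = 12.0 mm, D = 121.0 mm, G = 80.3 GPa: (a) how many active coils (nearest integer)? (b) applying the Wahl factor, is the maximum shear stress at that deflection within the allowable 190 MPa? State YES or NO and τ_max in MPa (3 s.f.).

N_a = Gd⁴/(8D³k) = (80.3×10³)(12.0⁴)/(8·121.0³·13) = 9.038 → N_a = 9
Actual rate k = Gd⁴/(8D³·9) = 13.054 N/mm
Working load F = kδ = 13.054·56 = 731.04 N
C = 121.0/12.0 = 10.0833; K_W = (4C−1)/(4C−4)+0.615/C = 1.1436
τ_max = K_W·8FD/(πd³) = 1.1436·130.35 = 149.07 MPa
τ_max ≤ 190 MPa → acceptable

(a) 9 coils; (b) YES, τ_max = 149 MPa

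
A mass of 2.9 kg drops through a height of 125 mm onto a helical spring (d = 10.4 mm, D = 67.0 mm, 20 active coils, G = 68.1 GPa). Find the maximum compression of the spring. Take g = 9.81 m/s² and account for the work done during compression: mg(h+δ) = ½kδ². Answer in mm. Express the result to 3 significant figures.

k = Gd⁴/(8D³N_a) = (68.1×10³)(10.4⁴)/(8·67.0³·20) = 16.555 N/mm
W = mg = 2.9 × 9.81 = 28.449 N
½kδ² − Wδ − Wh = 0 → δ = (W + √(W² + 2kWh))/k
δ = (28.449 + √(809.35 + 117745))/16.555 = (28.449 + 344.32)/16.555 = 22.516 mm

22.5 mm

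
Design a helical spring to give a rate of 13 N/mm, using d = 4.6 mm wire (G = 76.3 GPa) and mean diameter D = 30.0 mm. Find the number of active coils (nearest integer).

N_a = Gd⁴/(8D³k) = (76.3×10³ × 4.6⁴)/(8 × 30.0³ × 13)
    = 3.4163e+07 / 2.808e+06 = 12.17 → 12 coils

12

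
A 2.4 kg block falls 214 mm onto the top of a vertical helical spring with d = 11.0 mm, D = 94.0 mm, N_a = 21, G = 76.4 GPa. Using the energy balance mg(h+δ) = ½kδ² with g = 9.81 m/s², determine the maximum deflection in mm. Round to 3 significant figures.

k = Gd⁴/(8D³N_a) = (76.4×10³)(11.0⁴)/(8·94.0³·21) = 8.0163 N/mm
W = mg = 2.4 × 9.81 = 23.544 N
½kδ² − Wδ − Wh = 0 → δ = (W + √(W² + 2kWh))/k
δ = (23.544 + √(554.32 + 80778.4))/8.0163 = (23.544 + 285.19)/8.0163 = 38.513 mm

38.5 mm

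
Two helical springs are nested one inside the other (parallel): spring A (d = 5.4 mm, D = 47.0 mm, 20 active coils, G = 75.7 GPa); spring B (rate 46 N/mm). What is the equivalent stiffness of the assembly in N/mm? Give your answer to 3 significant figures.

k_A = Gd⁴/(8D³N_a) = (75.7×10³)(5.4⁴)/(8·47.0³·20) = 3.8749 N/mm
Parallel: k_eq = 3.8749 + 46 = 49.875 N/mm

49.9 N/mm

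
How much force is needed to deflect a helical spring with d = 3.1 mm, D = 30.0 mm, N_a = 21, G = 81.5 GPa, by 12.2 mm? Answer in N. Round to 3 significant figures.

20.2 N

k = Gd⁴/(8D³N_a) = (81.5×10³)(3.1⁴)/(8·30.0³·21) = 1.6593 N/mm
F = k·δ = 1.6593 × 12.2 = 20.244 N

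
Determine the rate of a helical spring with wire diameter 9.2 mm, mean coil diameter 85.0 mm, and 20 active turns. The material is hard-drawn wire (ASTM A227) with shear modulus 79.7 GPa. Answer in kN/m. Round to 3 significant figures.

5.81 kN/m

k = Gd⁴/(8D³N_a) = (79.7×10³ × 9.2⁴) / (8 × 85.0³ × 20)
  = 5.70965e+08 / 9.826e+07 = 5.8108 N/mm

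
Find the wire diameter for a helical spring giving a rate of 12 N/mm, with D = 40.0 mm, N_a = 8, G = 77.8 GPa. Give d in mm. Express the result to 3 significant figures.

5.01 mm

d = (8D³N_a·k / G)^(1/4) = (8·40.0³·8·12 / (77.8×10³))^0.25
  = (631.77)^0.25 = 5.0135 mm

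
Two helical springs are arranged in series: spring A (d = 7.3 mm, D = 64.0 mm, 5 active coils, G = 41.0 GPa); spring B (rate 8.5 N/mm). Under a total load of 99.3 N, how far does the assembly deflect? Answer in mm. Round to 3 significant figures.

20.6 mm

k_A = Gd⁴/(8D³N_a) = (41.0×10³)(7.3⁴)/(8·64.0³·5) = 11.104 N/mm
Series: 1/k_eq = 1/11.104 + 1/8.5 = 0.20771; k_eq = 4.8145 N/mm
δ = F/k_eq = 99.3/4.8145 = 20.625 mm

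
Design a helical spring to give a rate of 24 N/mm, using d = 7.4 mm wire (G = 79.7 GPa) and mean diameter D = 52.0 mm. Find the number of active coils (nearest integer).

9

N_a = Gd⁴/(8D³k) = (79.7×10³ × 7.4⁴)/(8 × 52.0³ × 24)
    = 2.38993e+08 / 2.69967e+07 = 8.853 → 9 coils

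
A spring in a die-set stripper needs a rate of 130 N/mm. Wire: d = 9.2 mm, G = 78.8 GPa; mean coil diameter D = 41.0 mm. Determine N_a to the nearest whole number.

N_a = Gd⁴/(8D³k) = (78.8×10³ × 9.2⁴)/(8 × 41.0³ × 130)
    = 5.64518e+08 / 7.16778e+07 = 7.876 → 8 coils

8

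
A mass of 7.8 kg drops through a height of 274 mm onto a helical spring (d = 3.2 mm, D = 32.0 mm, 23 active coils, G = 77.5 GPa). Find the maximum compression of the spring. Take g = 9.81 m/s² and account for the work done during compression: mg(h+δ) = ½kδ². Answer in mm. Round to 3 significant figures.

k = Gd⁴/(8D³N_a) = (77.5×10³)(3.2⁴)/(8·32.0³·23) = 1.3478 N/mm
W = mg = 7.8 × 9.81 = 76.518 N
½kδ² − Wδ − Wh = 0 → δ = (W + √(W² + 2kWh))/k
δ = (76.518 + √(5855 + 56516.9))/1.3478 = (76.518 + 249.74)/1.3478 = 242.07 mm

242 mm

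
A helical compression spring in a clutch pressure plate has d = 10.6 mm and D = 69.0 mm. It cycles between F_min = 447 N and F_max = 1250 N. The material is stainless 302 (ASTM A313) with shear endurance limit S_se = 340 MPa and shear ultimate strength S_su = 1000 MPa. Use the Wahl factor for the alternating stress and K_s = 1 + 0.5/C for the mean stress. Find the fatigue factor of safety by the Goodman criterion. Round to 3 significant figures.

2.86

C = D/d = 69.0/10.6 = 6.5094; K_W = (4C−1)/(4C−4)+0.615/C = 1.2306; K_s = 1+0.5/C = 1.0768
F_a = (F_max−F_min)/2 = 401.5 N; F_m = (F_max+F_min)/2 = 848.5 N
τ_a = K_W·8F_aD/(πd³) = 1.2306 × 59.232 = 72.892 MPa
τ_m = K_s·8F_mD/(πd³) = 1.0768 × 125.18 = 134.79 MPa
Goodman: 1/n_f = τ_a/S_se + τ_m/S_su = 72.892/340 + 134.79/1000 = 0.21439 + 0.13479 = 0.34918
n_f = 1/0.34918 = 2.864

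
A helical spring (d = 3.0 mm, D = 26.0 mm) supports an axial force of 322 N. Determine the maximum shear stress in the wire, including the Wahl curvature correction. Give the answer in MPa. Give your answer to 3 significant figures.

Spring index C = D/d = 26.0/3.0 = 8.6667
K_W = (4C−1)/(4C−4) + 0.615/C = 33.667/30.667 + 0.0710 = 1.1688
τ₀ = 8FD/(πd³) = 8·322·26.0/(π·3.0³) = 66976/84.823 = 789.6 MPa
τ_max = K·τ₀ = 1.1688 × 789.6 = 922.87 MPa

923 MPa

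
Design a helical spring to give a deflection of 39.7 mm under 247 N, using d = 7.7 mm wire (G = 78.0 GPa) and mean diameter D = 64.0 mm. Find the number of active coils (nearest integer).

Required rate k = F/δ = 247/39.7 = 6.2217 N/mm
N_a = Gd⁴/(8D³k) = (78.0×10³ × 7.7⁴)/(8 × 64.0³ × 6.2217)
    = 2.74194e+08 / 1.30478e+07 = 21.01 → 21 coils

21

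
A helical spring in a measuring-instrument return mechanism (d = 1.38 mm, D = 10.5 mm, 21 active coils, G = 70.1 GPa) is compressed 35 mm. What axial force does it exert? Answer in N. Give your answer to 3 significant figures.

k = Gd⁴/(8D³N_a) = (70.1×10³)(1.38⁴)/(8·10.5³·21) = 1.3072 N/mm
F = k·δ = 1.3072 × 35 = 45.754 N

45.8 N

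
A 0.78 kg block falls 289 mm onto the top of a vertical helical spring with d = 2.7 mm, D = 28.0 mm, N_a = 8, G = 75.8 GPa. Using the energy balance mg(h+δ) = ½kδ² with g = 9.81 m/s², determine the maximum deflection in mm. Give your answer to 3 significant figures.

42.0 mm

k = Gd⁴/(8D³N_a) = (75.8×10³)(2.7⁴)/(8·28.0³·8) = 2.8673 N/mm
W = mg = 0.78 × 9.81 = 7.6518 N
½kδ² − Wδ − Wh = 0 → δ = (W + √(W² + 2kWh))/k
δ = (7.6518 + √(58.55 + 12681.2))/2.8673 = (7.6518 + 112.87)/2.8673 = 42.034 mm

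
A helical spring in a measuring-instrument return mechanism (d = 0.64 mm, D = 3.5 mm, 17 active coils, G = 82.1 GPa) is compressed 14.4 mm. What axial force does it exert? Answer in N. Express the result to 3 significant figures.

34.0 N

k = Gd⁴/(8D³N_a) = (82.1×10³)(0.64⁴)/(8·3.5³·17) = 2.3622 N/mm
F = k·δ = 2.3622 × 14.4 = 34.016 N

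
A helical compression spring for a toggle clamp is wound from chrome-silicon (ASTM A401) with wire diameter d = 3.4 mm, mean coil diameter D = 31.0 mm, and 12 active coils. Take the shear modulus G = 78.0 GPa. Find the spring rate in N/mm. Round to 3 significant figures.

k = Gd⁴/(8D³N_a) = (78.0×10³ × 3.4⁴) / (8 × 31.0³ × 12)
  = 1.04234e+07 / 2.85994e+06 = 3.6446 N/mm

3.64 N/mm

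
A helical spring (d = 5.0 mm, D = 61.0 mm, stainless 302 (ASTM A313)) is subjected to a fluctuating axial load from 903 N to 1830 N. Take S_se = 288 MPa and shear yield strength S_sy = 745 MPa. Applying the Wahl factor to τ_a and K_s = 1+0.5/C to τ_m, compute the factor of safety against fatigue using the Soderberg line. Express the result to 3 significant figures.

C = D/d = 61.0/5.0 = 12.2000; K_W = (4C−1)/(4C−4)+0.615/C = 1.1174; K_s = 1+0.5/C = 1.0410
F_a = (F_max−F_min)/2 = 463.5 N; F_m = (F_max+F_min)/2 = 1366.5 N
τ_a = K_W·8F_aD/(πd³) = 1.1174 × 575.98 = 643.59 MPa
τ_m = K_s·8F_mD/(πd³) = 1.0410 × 1698.1 = 1767.7 MPa
Soderberg: 1/n_f = τ_a/S_se + τ_m/S_sy = 643.59/288 + 1767.7/745 = 2.23468 + 2.37278 = 4.6075
n_f = 1/4.6075 = 0.217

0.217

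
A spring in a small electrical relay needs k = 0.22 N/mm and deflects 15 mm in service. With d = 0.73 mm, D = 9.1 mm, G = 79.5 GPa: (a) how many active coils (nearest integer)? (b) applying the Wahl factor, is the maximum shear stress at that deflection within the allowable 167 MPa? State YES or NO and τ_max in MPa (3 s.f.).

N_a = Gd⁴/(8D³k) = (79.5×10³)(0.73⁴)/(8·9.1³·0.22) = 17.02 → N_a = 17
Actual rate k = Gd⁴/(8D³·17) = 0.22029 N/mm
Working load F = kδ = 0.22029·15 = 3.3044 N
C = 9.1/0.73 = 12.4658; K_W = (4C−1)/(4C−4)+0.615/C = 1.1147
τ_max = K_W·8FD/(πd³) = 1.1147·196.83 = 219.42 MPa
τ_max > 167 MPa → exceeds allowable

(a) 17 coils; (b) NO, τ_max = 219 MPa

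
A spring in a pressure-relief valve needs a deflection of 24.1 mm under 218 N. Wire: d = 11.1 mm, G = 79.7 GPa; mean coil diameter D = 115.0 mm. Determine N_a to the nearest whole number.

11

Required rate k = F/δ = 218/24.1 = 9.0456 N/mm
N_a = Gd⁴/(8D³k) = (79.7×10³ × 11.1⁴)/(8 × 115.0³ × 9.0456)
    = 1.2099e+09 / 1.10058e+08 = 10.99 → 11 coils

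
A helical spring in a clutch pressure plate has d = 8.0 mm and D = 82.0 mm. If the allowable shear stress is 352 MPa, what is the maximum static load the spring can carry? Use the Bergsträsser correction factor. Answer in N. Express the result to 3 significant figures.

763 N

C = D/d = 82.0/8.0 = 10.2500
K_B = (4C+2)/(4C−3) = 43.000/38.000 = 1.1316
τ_max = K·8FD/(πd³) → F_max = τ_allow·πd³/(8DK)
F_max = 352·π·8.0³/(8·82.0·1.1316) = 5.6619e+05/742.32 = 762.74 N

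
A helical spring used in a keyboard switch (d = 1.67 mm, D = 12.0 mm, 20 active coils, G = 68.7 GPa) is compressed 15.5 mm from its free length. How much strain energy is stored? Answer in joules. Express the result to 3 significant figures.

k = Gd⁴/(8D³N_a) = (68.7×10³)(1.67⁴)/(8·12.0³·20) = 1.9327 N/mm
U = ½kδ² = 0.5 × 1.9327 × 15.5² = 232.16 N·mm = 0.23216 J

0.232 J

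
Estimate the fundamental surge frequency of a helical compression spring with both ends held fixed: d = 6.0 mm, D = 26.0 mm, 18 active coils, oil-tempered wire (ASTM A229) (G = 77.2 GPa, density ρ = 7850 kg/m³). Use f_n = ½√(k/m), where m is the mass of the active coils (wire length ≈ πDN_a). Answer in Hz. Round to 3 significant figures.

k = Gd⁴/(8D³N_a) = (77.2×10³)(6.0⁴)/(8·26.0³·18) = 39.531 N/mm = 39531 N/m
Wire length L = πDN_a = π·26.0·18 = 1470.3 mm
m = ρ·(πd²/4)·L = 7850 × 28.274×10⁻⁶ m² × 1.4703 m = 0.32633 kg
f_n = ½√(k/m) = 0.5·√(39531/0.32633) = 0.5·√(1.2114e+05) = 174.02 Hz

174 Hz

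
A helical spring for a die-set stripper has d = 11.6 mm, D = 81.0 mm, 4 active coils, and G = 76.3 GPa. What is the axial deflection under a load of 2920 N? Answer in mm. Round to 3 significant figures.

k = Gd⁴/(8D³N_a) = (76.3×10³)(11.6⁴)/(8·81.0³·4) = 81.237 N/mm
δ = F/k = 2920 / 81.237 = 35.944 mm

35.9 mm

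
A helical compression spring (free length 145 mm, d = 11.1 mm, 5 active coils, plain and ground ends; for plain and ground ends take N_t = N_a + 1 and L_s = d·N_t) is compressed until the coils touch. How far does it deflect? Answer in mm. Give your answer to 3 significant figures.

N_t = 6; L_s = 11.1·6 = 66.6 mm
δ_solid = L₀ − L_s = 145 − 66.6 = 78.4 mm

78.4 mm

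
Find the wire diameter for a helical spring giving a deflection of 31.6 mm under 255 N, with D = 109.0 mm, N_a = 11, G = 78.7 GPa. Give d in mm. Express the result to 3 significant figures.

10.4 mm

Required rate k = F/δ = 255/31.6 = 8.0696 N/mm
d = (8D³N_a·k / G)^(1/4) = (8·109.0³·11·8.0696 / (78.7×10³))^0.25
  = (11685)^0.25 = 10.3971 mm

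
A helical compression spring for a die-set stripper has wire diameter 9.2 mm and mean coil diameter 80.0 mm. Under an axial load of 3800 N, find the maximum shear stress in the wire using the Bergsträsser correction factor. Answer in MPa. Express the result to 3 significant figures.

1150 MPa

Spring index C = D/d = 80.0/9.2 = 8.6957
K_B = (4C+2)/(4C−3) = 36.783/31.783 = 1.1573
τ₀ = 8FD/(πd³) = 8·3800·80.0/(π·9.2³) = 2.432e+06/2446.3 = 994.15 MPa
τ_max = K·τ₀ = 1.1573 × 994.15 = 1150.5 MPa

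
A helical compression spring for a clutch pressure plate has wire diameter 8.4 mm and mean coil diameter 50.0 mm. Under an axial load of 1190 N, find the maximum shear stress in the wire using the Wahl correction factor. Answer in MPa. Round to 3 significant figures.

Spring index C = D/d = 50.0/8.4 = 5.9524
K_W = (4C−1)/(4C−4) + 0.615/C = 22.810/19.810 + 0.1033 = 1.2548
τ₀ = 8FD/(πd³) = 8·1190·50.0/(π·8.4³) = 476000/1862 = 255.63 MPa
τ_max = K·τ₀ = 1.2548 × 255.63 = 320.76 MPa

321 MPa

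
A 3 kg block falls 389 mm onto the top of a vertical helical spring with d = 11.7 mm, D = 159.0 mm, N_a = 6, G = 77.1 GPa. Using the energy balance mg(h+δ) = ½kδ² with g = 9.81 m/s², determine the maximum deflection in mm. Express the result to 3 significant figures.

59.4 mm

k = Gd⁴/(8D³N_a) = (77.1×10³)(11.7⁴)/(8·159.0³·6) = 7.488 N/mm
W = mg = 3 × 9.81 = 29.43 N
½kδ² − Wδ − Wh = 0 → δ = (W + √(W² + 2kWh))/k
δ = (29.43 + √(866.12 + 171449))/7.488 = (29.43 + 415.11)/7.488 = 59.367 mm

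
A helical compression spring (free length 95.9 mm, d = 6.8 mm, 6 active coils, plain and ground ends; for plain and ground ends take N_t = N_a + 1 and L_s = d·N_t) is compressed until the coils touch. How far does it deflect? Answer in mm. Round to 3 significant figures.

48.3 mm

N_t = 7; L_s = 6.8·7 = 47.6 mm
δ_solid = L₀ − L_s = 95.9 − 47.6 = 48.3 mm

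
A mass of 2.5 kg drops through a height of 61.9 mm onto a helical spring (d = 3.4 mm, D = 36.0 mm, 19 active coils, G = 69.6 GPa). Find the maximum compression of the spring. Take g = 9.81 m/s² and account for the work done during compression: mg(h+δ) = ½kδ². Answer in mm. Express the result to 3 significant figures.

k = Gd⁴/(8D³N_a) = (69.6×10³)(3.4⁴)/(8·36.0³·19) = 1.3115 N/mm
W = mg = 2.5 × 9.81 = 24.525 N
½kδ² − Wδ − Wh = 0 → δ = (W + √(W² + 2kWh))/k
δ = (24.525 + √(601.48 + 3982.02))/1.3115 = (24.525 + 67.702)/1.3115 = 70.321 mm

70.3 mm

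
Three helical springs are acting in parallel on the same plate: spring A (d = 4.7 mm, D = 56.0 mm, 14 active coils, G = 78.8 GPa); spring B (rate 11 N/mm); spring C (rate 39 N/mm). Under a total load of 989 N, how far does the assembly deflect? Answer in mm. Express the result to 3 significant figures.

k_A = Gd⁴/(8D³N_a) = (78.8×10³)(4.7⁴)/(8·56.0³·14) = 1.9549 N/mm
Parallel: k_eq = 1.9549 + 11 + 39 = 51.955 N/mm
δ = F/k_eq = 989/51.955 = 19.036 mm

19.0 mm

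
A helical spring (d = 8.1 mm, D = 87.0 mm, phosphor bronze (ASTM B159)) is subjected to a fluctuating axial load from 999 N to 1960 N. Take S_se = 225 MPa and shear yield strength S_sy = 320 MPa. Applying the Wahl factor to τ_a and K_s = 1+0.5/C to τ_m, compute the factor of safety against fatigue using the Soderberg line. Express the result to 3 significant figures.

C = D/d = 87.0/8.1 = 10.7407; K_W = (4C−1)/(4C−4)+0.615/C = 1.1343; K_s = 1+0.5/C = 1.0466
F_a = (F_max−F_min)/2 = 480.5 N; F_m = (F_max+F_min)/2 = 1479.5 N
τ_a = K_W·8F_aD/(πd³) = 1.1343 × 200.31 = 227.2 MPa
τ_m = K_s·8F_mD/(πd³) = 1.0466 × 616.76 = 645.48 MPa
Soderberg: 1/n_f = τ_a/S_se + τ_m/S_sy = 227.2/225 + 645.48/320 = 1.00978 + 2.01711 = 3.0269
n_f = 1/3.0269 = 0.3304

0.330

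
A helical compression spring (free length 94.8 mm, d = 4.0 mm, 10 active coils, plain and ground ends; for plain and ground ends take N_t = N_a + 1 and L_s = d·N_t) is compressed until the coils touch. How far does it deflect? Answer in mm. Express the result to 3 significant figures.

50.8 mm

N_t = 11; L_s = 4.0·11 = 44 mm
δ_solid = L₀ − L_s = 94.8 − 44 = 50.8 mm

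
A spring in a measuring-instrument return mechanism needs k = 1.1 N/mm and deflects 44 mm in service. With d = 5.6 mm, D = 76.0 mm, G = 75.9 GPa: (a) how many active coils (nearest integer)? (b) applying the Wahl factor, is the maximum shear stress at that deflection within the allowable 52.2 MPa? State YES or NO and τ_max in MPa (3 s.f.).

(a) 19 coils; (b) NO, τ_max = 59.9 MPa

N_a = Gd⁴/(8D³k) = (75.9×10³)(5.6⁴)/(8·76.0³·1.1) = 19.32 → N_a = 19
Actual rate k = Gd⁴/(8D³·19) = 1.1187 N/mm
Working load F = kδ = 1.1187·44 = 49.222 N
C = 76.0/5.6 = 13.5714; K_W = (4C−1)/(4C−4)+0.615/C = 1.1050
τ_max = K_W·8FD/(πd³) = 1.1050·54.244 = 59.938 MPa
τ_max > 52.2 MPa → exceeds allowable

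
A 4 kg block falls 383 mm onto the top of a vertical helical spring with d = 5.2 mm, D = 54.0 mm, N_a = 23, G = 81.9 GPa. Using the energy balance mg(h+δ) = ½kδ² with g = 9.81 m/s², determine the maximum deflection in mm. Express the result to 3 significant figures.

k = Gd⁴/(8D³N_a) = (81.9×10³)(5.2⁴)/(8·54.0³·23) = 2.0668 N/mm
W = mg = 4 × 9.81 = 39.24 N
½kδ² − Wδ − Wh = 0 → δ = (W + √(W² + 2kWh))/k
δ = (39.24 + √(1539.8 + 62123.5))/2.0668 = (39.24 + 252.32)/2.0668 = 141.07 mm

141 mm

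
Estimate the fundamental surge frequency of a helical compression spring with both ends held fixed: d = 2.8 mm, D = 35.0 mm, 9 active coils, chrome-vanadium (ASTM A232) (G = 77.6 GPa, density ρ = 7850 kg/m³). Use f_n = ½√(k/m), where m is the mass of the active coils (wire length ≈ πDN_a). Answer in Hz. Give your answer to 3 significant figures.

89.9 Hz

k = Gd⁴/(8D³N_a) = (77.6×10³)(2.8⁴)/(8·35.0³·9) = 1.5451 N/mm = 1545.1 N/m
Wire length L = πDN_a = π·35.0·9 = 989.6 mm
m = ρ·(πd²/4)·L = 7850 × 6.1575×10⁻⁶ m² × 0.9896 m = 0.047834 kg
f_n = ½√(k/m) = 0.5·√(1545.1/0.047834) = 0.5·√(32301) = 89.863 Hz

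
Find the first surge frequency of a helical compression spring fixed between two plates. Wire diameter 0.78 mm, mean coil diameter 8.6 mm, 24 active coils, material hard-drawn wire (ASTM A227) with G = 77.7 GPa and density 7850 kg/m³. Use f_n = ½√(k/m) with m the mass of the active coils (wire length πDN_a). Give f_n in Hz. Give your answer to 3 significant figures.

k = Gd⁴/(8D³N_a) = (77.7×10³)(0.78⁴)/(8·8.6³·24) = 0.23551 N/mm = 235.51 N/m
Wire length L = πDN_a = π·8.6·24 = 648.42 mm
m = ρ·(πd²/4)·L = 7850 × 0.47784×10⁻⁶ m² × 0.64842 m = 0.0024323 kg
f_n = ½√(k/m) = 0.5·√(235.51/0.0024323) = 0.5·√(96827) = 155.58 Hz

156 Hz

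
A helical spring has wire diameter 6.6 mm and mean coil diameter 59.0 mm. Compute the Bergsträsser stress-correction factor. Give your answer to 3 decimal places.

C = D/d = 59.0/6.6 = 8.9394
K_B = (4C+2)/(4C−3) = 37.758/32.758 = 1.1526

1.153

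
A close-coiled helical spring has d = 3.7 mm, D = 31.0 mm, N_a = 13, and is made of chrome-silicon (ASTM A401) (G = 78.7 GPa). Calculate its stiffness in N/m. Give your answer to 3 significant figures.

4760 N/m

k = Gd⁴/(8D³N_a) = (78.7×10³ × 3.7⁴) / (8 × 31.0³ × 13)
  = 1.47496e+07 / 3.09826e+06 = 4.7606 N/mm = 4760.6 N/m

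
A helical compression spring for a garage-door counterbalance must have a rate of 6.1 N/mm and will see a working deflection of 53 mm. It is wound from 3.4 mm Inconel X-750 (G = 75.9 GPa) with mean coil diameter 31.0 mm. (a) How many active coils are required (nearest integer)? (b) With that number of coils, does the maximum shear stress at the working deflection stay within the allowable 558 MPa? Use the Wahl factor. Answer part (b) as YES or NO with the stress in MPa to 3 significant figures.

N_a = Gd⁴/(8D³k) = (75.9×10³)(3.4⁴)/(8·31.0³·6.1) = 6.977 → N_a = 7
Actual rate k = Gd⁴/(8D³·7) = 6.0797 N/mm
Working load F = kδ = 6.0797·53 = 322.23 N
C = 31.0/3.4 = 9.1176; K_W = (4C−1)/(4C−4)+0.615/C = 1.1598
τ_max = K_W·8FD/(πd³) = 1.1598·647.18 = 750.63 MPa
τ_max > 558 MPa → exceeds allowable

(a) 7 coils; (b) NO, τ_max = 751 MPa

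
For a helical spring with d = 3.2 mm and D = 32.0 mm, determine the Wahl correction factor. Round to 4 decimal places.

1.1448

C = D/d = 32.0/3.2 = 10.0000
K_W = (4C−1)/(4C−4) + 0.615/C = 39.000/36.000 + 0.0615 = 1.1448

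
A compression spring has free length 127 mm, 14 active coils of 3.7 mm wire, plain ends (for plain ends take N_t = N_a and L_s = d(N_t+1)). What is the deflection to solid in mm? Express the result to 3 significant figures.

71.5 mm

N_t = 14; L_s = 3.7·15 = 55.5 mm
δ_solid = L₀ − L_s = 127 − 55.5 = 71.5 mm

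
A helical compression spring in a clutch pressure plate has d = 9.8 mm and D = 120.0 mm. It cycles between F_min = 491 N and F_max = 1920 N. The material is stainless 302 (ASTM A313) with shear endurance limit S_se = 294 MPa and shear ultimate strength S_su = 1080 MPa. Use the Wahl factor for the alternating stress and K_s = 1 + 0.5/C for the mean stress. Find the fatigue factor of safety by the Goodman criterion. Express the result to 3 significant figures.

0.795

C = D/d = 120.0/9.8 = 12.2449; K_W = (4C−1)/(4C−4)+0.615/C = 1.1169; K_s = 1+0.5/C = 1.0408
F_a = (F_max−F_min)/2 = 714.5 N; F_m = (F_max+F_min)/2 = 1205.5 N
τ_a = K_W·8F_aD/(πd³) = 1.1169 × 231.98 = 259.1 MPa
τ_m = K_s·8F_mD/(πd³) = 1.0408 × 391.39 = 407.37 MPa
Goodman: 1/n_f = τ_a/S_se + τ_m/S_su = 259.1/294 + 407.37/1080 = 0.88129 + 0.37720 = 1.2585
n_f = 1/1.2585 = 0.7946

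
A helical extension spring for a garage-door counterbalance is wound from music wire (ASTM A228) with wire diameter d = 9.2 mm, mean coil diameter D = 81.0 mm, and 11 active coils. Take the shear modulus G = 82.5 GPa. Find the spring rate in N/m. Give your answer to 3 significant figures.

12600 N/m

k = Gd⁴/(8D³N_a) = (82.5×10³ × 9.2⁴) / (8 × 81.0³ × 11)
  = 5.91024e+08 / 4.67668e+07 = 12.638 N/mm = 12638 N/m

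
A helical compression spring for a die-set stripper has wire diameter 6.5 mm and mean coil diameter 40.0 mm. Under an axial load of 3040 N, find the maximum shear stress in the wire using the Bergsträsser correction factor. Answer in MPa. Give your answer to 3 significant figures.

Spring index C = D/d = 40.0/6.5 = 6.1538
K_B = (4C+2)/(4C−3) = 26.615/21.615 = 1.2313
τ₀ = 8FD/(πd³) = 8·3040·40.0/(π·6.5³) = 972800/862.76 = 1127.5 MPa
τ_max = K·τ₀ = 1.2313 × 1127.5 = 1388.4 MPa

1390 MPa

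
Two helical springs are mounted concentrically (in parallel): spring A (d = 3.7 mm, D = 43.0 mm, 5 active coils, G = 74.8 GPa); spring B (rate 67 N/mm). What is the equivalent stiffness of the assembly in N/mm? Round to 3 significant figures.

71.4 N/mm

k_A = Gd⁴/(8D³N_a) = (74.8×10³)(3.7⁴)/(8·43.0³·5) = 4.408 N/mm
Parallel: k_eq = 4.408 + 67 = 71.408 N/mm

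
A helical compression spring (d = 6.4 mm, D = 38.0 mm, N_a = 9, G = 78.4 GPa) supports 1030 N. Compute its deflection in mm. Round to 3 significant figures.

30.9 mm

k = Gd⁴/(8D³N_a) = (78.4×10³)(6.4⁴)/(8·38.0³·9) = 33.293 N/mm
δ = F/k = 1030 / 33.293 = 30.937 mm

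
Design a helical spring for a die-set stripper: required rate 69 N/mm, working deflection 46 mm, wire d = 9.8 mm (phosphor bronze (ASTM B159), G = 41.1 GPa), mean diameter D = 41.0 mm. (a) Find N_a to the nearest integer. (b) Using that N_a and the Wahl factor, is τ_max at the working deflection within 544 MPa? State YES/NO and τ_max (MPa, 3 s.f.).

N_a = Gd⁴/(8D³k) = (41.1×10³)(9.8⁴)/(8·41.0³·69) = 9.964 → N_a = 10
Actual rate k = Gd⁴/(8D³·10) = 68.755 N/mm
Working load F = kδ = 68.755·46 = 3162.7 N
C = 41.0/9.8 = 4.1837; K_W = (4C−1)/(4C−4)+0.615/C = 1.3826
τ_max = K_W·8FD/(πd³) = 1.3826·350.84 = 485.06 MPa
τ_max ≤ 544 MPa → acceptable

(a) 10 coils; (b) YES, τ_max = 485 MPa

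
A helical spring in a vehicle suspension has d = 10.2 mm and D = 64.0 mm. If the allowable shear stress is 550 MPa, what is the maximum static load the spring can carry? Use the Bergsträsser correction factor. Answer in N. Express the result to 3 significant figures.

2920 N

C = D/d = 64.0/10.2 = 6.2745
K_B = (4C+2)/(4C−3) = 27.098/22.098 = 1.2263
τ_max = K·8FD/(πd³) → F_max = τ_allow·πd³/(8DK)
F_max = 550·π·10.2³/(8·64.0·1.2263) = 1.8336e+06/627.85 = 2920.5 N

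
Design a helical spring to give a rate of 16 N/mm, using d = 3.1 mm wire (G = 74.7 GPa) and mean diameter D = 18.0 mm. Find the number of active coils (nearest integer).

9

N_a = Gd⁴/(8D³k) = (74.7×10³ × 3.1⁴)/(8 × 18.0³ × 16)
    = 6.8987e+06 / 746496 = 9.241 → 9 coils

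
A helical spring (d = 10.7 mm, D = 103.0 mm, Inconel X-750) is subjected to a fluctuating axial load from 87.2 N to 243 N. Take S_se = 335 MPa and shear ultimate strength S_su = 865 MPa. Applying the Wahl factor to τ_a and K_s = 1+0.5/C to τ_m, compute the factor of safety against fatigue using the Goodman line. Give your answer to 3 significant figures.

C = D/d = 103.0/10.7 = 9.6262; K_W = (4C−1)/(4C−4)+0.615/C = 1.1508; K_s = 1+0.5/C = 1.0519
F_a = (F_max−F_min)/2 = 77.9 N; F_m = (F_max+F_min)/2 = 165.1 N
τ_a = K_W·8F_aD/(πd³) = 1.1508 × 16.679 = 19.194 MPa
τ_m = K_s·8F_mD/(πd³) = 1.0519 × 35.349 = 37.185 MPa
Goodman: 1/n_f = τ_a/S_se + τ_m/S_su = 19.194/335 + 37.185/865 = 0.05730 + 0.04299 = 0.10029
n_f = 1/0.10029 = 9.972

9.97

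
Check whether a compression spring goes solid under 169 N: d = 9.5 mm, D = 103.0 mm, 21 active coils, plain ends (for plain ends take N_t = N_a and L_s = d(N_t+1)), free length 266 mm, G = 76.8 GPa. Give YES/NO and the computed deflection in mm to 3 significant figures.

NO, δ = 49.6 mm

k = Gd⁴/(8D³N_a) = (76.8×10³)(9.5⁴)/(8·103.0³·21) = 3.4075 N/mm
N_t = 21; L_s = 9.5·22 = 209 mm; δ_solid = L₀ − L_s = 266 − 209 = 57 mm
δ = F/k = 169/3.4075 = 49.597 mm
δ < δ_solid → spring does not go solid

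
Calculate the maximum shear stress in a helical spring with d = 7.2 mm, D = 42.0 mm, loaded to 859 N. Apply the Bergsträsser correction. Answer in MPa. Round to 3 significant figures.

307 MPa

Spring index C = D/d = 42.0/7.2 = 5.8333
K_B = (4C+2)/(4C−3) = 25.333/20.333 = 1.2459
τ₀ = 8FD/(πd³) = 8·859·42.0/(π·7.2³) = 288624/1172.6 = 246.14 MPa
τ_max = K·τ₀ = 1.2459 × 246.14 = 306.67 MPa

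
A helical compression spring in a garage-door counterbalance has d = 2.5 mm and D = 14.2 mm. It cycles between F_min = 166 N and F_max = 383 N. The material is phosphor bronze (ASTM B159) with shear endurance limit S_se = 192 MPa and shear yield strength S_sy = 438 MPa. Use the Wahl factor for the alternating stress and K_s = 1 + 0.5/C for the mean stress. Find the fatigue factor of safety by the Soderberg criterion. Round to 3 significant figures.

C = D/d = 14.2/2.5 = 5.6800; K_W = (4C−1)/(4C−4)+0.615/C = 1.2685; K_s = 1+0.5/C = 1.0880
F_a = (F_max−F_min)/2 = 108.5 N; F_m = (F_max+F_min)/2 = 274.5 N
τ_a = K_W·8F_aD/(πd³) = 1.2685 × 251.1 = 318.52 MPa
τ_m = K_s·8F_mD/(πd³) = 1.0880 × 635.26 = 691.18 MPa
Soderberg: 1/n_f = τ_a/S_se + τ_m/S_sy = 318.52/192 + 691.18/438 = 1.65897 + 1.57804 = 3.237
n_f = 1/3.237 = 0.3089

0.309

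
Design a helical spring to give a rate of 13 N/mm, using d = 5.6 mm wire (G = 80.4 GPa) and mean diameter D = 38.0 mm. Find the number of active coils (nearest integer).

14

N_a = Gd⁴/(8D³k) = (80.4×10³ × 5.6⁴)/(8 × 38.0³ × 13)
    = 7.90693e+07 / 5.70669e+06 = 13.86 → 14 coils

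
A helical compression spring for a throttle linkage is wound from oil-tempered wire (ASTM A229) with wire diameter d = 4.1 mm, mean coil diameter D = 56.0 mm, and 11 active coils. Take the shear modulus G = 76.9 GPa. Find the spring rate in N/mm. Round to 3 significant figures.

1.41 N/mm

k = Gd⁴/(8D³N_a) = (76.9×10³ × 4.1⁴) / (8 × 56.0³ × 11)
  = 2.17301e+07 / 1.54542e+07 = 1.4061 N/mm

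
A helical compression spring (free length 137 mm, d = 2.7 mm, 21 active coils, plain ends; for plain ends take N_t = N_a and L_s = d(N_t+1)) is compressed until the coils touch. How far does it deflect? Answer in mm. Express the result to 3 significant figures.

77.6 mm

N_t = 21; L_s = 2.7·22 = 59.4 mm
δ_solid = L₀ − L_s = 137 − 59.4 = 77.6 mm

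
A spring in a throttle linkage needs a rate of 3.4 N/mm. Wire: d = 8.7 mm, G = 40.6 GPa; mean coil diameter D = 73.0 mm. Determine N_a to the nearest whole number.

22

N_a = Gd⁴/(8D³k) = (40.6×10³ × 8.7⁴)/(8 × 73.0³ × 3.4)
    = 2.32596e+08 / 1.05813e+07 = 21.98 → 22 coils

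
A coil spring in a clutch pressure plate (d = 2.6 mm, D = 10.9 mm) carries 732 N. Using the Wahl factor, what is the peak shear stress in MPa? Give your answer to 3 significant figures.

1600 MPa

Spring index C = D/d = 10.9/2.6 = 4.1923
K_W = (4C−1)/(4C−4) + 0.615/C = 15.769/12.769 + 0.1467 = 1.3816
τ₀ = 8FD/(πd³) = 8·732·10.9/(π·2.6³) = 63830.4/55.217 = 1156 MPa
τ_max = K·τ₀ = 1.3816 × 1156 = 1597.2 MPa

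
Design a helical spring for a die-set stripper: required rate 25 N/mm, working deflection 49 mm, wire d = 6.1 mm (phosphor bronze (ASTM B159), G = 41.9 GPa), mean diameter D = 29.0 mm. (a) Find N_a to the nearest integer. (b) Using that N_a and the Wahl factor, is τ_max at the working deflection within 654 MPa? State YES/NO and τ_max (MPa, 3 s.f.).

N_a = Gd⁴/(8D³k) = (41.9×10³)(6.1⁴)/(8·29.0³·25) = 11.89 → N_a = 12
Actual rate k = Gd⁴/(8D³·12) = 24.778 N/mm
Working load F = kδ = 24.778·49 = 1214.1 N
C = 29.0/6.1 = 4.7541; K_W = (4C−1)/(4C−4)+0.615/C = 1.3291
τ_max = K_W·8FD/(πd³) = 1.3291·395.01 = 525.03 MPa
τ_max ≤ 654 MPa → acceptable

(a) 12 coils; (b) YES, τ_max = 525 MPa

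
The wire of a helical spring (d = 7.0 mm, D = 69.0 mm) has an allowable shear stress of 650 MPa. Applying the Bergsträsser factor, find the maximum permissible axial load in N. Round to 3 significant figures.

1120 N

C = D/d = 69.0/7.0 = 9.8571
K_B = (4C+2)/(4C−3) = 41.429/36.429 = 1.1373
τ_max = K·8FD/(πd³) → F_max = τ_allow·πd³/(8DK)
F_max = 650·π·7.0³/(8·69.0·1.1373) = 7.0042e+05/627.76 = 1115.7 N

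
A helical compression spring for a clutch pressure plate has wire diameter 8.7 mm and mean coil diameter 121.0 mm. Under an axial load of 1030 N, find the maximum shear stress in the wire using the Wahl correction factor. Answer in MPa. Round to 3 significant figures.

Spring index C = D/d = 121.0/8.7 = 13.9080
K_W = (4C−1)/(4C−4) + 0.615/C = 54.632/51.632 + 0.0442 = 1.1023
τ₀ = 8FD/(πd³) = 8·1030·121.0/(π·8.7³) = 997040/2068.7 = 481.95 MPa
τ_max = K·τ₀ = 1.1023 × 481.95 = 531.27 MPa

531 MPa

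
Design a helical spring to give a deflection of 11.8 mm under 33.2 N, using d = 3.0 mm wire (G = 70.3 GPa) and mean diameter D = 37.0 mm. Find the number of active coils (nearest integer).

5

Required rate k = F/δ = 33.2/11.8 = 2.8136 N/mm
N_a = Gd⁴/(8D³k) = (70.3×10³ × 3.0⁴)/(8 × 37.0³ × 2.8136)
    = 5.6943e+06 / 1.14012e+06 = 4.994 → 5 coils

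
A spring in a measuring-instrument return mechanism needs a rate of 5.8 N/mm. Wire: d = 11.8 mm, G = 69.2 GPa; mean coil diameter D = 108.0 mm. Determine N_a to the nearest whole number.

N_a = Gd⁴/(8D³k) = (69.2×10³ × 11.8⁴)/(8 × 108.0³ × 5.8)
    = 1.34163e+09 / 5.84506e+07 = 22.95 → 23 coils

23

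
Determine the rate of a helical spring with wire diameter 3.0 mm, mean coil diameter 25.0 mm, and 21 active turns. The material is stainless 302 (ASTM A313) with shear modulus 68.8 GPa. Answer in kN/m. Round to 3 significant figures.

2.12 kN/m

k = Gd⁴/(8D³N_a) = (68.8×10³ × 3.0⁴) / (8 × 25.0³ × 21)
  = 5.5728e+06 / 2.625e+06 = 2.123 N/mm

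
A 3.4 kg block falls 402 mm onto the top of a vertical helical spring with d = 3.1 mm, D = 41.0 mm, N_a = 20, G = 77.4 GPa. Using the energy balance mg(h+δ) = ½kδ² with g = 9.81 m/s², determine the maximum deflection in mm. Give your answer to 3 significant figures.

k = Gd⁴/(8D³N_a) = (77.4×10³)(3.1⁴)/(8·41.0³·20) = 0.64821 N/mm
W = mg = 3.4 × 9.81 = 33.354 N
½kδ² − Wδ − Wh = 0 → δ = (W + √(W² + 2kWh))/k
δ = (33.354 + √(1112.5 + 17382.8))/0.64821 = (33.354 + 136)/0.64821 = 261.26 mm

261 mm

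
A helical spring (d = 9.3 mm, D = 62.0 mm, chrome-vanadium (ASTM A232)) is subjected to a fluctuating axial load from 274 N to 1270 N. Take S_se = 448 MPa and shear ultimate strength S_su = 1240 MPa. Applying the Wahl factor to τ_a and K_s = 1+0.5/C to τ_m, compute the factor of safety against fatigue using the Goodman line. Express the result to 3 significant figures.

C = D/d = 62.0/9.3 = 6.6667; K_W = (4C−1)/(4C−4)+0.615/C = 1.2246; K_s = 1+0.5/C = 1.0750
F_a = (F_max−F_min)/2 = 498 N; F_m = (F_max+F_min)/2 = 772 N
τ_a = K_W·8F_aD/(πd³) = 1.2246 × 97.749 = 119.7 MPa
τ_m = K_s·8F_mD/(πd³) = 1.0750 × 151.53 = 162.9 MPa
Goodman: 1/n_f = τ_a/S_se + τ_m/S_su = 119.7/448 + 162.9/1240 = 0.26720 + 0.13137 = 0.39856
n_f = 1/0.39856 = 2.509

2.51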